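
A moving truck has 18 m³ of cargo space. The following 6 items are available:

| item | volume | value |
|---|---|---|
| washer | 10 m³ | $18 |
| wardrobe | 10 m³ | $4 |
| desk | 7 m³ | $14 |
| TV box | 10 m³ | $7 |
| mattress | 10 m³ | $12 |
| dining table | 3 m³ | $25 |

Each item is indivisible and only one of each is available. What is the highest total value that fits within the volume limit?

This is a 0/1 knapsack; check combinations near the capacity.
- washer+dining table: volume 10+3=13, value 18+25=43
- desk+dining table: volume 7+3=10, value 14+25=39
- mattress+dining table: volume 10+3=13, value 12+25=37
Best: $43.

$43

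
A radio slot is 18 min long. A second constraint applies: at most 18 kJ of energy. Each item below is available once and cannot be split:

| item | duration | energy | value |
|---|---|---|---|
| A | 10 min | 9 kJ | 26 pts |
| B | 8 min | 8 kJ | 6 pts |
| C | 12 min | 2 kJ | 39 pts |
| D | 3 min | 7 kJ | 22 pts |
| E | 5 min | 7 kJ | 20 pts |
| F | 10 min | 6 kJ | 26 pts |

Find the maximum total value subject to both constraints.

Feasible sets respecting both limits:
- C+D: duration 15, energy 9, value 61
- C+E: duration 17, energy 9, value 59
- A+D: duration 13, energy 16, value 48
- D+F: duration 13, energy 13, value 48
Best: 61 pts.

61 pts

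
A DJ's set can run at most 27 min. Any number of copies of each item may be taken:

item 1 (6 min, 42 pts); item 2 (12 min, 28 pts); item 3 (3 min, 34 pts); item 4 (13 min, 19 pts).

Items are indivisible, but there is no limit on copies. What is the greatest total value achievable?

306 pts

Best value-per-unit is item 3 at 34/3, and filling with it alone uses duration 9×3=27. No mix of the others beats 9×34 = 306.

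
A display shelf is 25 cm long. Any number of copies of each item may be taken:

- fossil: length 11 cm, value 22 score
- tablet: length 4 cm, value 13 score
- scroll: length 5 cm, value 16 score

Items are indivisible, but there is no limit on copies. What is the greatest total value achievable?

81 score

Best value-per-unit is tablet at 13/4; filling with it alone gives 6×13 = 78.
Optimal mix: 5×tablet + 1×scroll → length 25, value 81.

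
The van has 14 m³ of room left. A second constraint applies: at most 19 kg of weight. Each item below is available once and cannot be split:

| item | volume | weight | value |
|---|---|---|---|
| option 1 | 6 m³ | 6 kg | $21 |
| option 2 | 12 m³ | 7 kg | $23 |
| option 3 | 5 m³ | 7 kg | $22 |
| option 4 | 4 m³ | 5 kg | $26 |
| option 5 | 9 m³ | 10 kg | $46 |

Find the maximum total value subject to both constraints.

$72

Feasible sets respecting both limits:
- option 4+option 5: volume 13, weight 15, value 72
- option 3+option 5: volume 14, weight 17, value 68
- option 3+option 4: volume 9, weight 12, value 48
- option 1+option 4: volume 10, weight 11, value 47
Best: $72.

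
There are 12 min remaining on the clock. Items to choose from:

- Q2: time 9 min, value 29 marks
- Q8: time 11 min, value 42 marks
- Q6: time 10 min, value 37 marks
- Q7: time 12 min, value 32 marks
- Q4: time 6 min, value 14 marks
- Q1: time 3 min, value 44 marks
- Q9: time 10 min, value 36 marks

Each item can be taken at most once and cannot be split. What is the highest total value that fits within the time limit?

73 marks

Check high-value combinations within 12 min:
- Q2+Q1: time 9+3=12, value 29+44=73
- Q4+Q1: time 6+3=9, value 14+44=58
- Q1: time 3, value 44
- Q8: time 11, value 42
- Q6: time 10, value 37
Best: 73 marks.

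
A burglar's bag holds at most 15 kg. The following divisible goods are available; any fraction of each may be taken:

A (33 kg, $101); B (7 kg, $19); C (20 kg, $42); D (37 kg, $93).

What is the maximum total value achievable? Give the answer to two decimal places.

45.91

Take in order of value per unit:
- A (101/33 per unit): 15 of 33 → value 15×101/33 = 45.9091, running total 45.91
Total 45.91.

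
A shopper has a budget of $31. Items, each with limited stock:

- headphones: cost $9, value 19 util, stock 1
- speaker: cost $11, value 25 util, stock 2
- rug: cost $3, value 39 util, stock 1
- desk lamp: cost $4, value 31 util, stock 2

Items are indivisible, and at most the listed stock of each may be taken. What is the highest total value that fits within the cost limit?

Best selections within cost 31 and stock limits:
- 1×headphones + 1×speaker + 1×rug + 2×desk lamp: cost 31, value 145
- 1×speaker + 1×rug + 2×desk lamp: cost 22, value 126
- 1×headphones + 1×rug + 2×desk lamp: cost 20, value 120
Best: 145 util.

145 util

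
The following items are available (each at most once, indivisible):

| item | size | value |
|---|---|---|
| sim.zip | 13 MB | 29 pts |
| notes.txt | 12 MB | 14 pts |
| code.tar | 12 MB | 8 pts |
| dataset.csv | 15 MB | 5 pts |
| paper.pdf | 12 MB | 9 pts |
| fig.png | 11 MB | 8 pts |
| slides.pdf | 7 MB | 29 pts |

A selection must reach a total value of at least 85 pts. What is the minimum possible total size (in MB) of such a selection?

Subsets with value ≥ 85, sorted by total size:
- sim.zip+notes.txt+paper.pdf+fig.png+slides.pdf: size 55, value 89
- sim.zip+notes.txt+code.tar+fig.png+slides.pdf: size 55, value 88
- sim.zip+notes.txt+code.tar+paper.pdf+slides.pdf: size 56, value 89
- sim.zip+notes.txt+dataset.csv+fig.png+slides.pdf: size 58, value 85
Minimum size: 55 MB.

55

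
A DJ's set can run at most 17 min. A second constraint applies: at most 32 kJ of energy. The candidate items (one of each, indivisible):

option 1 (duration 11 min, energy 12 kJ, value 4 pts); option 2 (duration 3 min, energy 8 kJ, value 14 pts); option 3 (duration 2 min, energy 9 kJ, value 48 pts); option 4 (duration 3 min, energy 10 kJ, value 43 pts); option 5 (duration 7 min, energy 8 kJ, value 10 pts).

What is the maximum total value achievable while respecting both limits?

Feasible sets respecting both limits:
- option 2+option 3+option 4: duration 8, energy 27, value 105
- option 3+option 4+option 5: duration 12, energy 27, value 101
- option 1+option 3+option 4: duration 16, energy 31, value 95
Best: 105 pts.

105 pts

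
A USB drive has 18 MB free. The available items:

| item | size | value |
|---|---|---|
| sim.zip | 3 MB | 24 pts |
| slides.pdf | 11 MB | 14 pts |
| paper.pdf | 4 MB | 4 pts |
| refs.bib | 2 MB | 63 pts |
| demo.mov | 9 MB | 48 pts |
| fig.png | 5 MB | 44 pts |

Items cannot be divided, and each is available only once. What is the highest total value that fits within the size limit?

Check high-value combinations within 18 MB:
- refs.bib+demo.mov+fig.png: size 2+9+5=16, value 63+48+44=155
- sim.zip+paper.pdf+refs.bib+demo.mov: size 3+4+2+9=18, value 24+4+63+48=139
- sim.zip+refs.bib+demo.mov: size 3+2+9=14, value 24+63+48=135
Best: 155 pts.

155 pts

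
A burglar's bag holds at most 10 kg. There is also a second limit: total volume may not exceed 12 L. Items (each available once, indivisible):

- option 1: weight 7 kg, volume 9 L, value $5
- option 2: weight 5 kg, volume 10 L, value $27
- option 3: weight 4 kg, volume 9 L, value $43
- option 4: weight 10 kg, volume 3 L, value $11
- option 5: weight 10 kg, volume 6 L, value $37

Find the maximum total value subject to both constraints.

$43

Feasible sets respecting both limits:
- option 3: weight 4, volume 9, value 43
- option 5: weight 10, volume 6, value 37
- option 2: weight 5, volume 10, value 27
Best: $43.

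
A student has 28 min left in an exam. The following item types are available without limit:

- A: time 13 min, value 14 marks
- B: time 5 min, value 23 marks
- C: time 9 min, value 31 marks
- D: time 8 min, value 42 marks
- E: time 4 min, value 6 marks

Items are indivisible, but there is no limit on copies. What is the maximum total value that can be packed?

Best value-per-unit is D at 42/8; filling with it alone gives 3×42 = 126.
Optimal mix: 4×B + 1×D → time 28, value 134.

134 marks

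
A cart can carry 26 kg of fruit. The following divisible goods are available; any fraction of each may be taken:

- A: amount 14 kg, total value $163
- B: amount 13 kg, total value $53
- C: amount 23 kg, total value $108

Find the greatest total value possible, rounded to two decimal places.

219.35

Take in order of value per unit:
- A (163/14 per unit): all 14 → value 163, running total 163.00
- C (108/23 per unit): 12 of 23 → value 12×108/23 = 56.3478, running total 219.35
Total 219.35.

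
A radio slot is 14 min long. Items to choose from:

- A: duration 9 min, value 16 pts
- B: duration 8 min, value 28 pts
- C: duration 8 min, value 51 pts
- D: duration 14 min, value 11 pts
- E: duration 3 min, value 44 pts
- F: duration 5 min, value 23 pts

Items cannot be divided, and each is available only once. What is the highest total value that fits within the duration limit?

95 pts

This is a 0/1 knapsack; check combinations near the capacity.
- C+E: duration 8+3=11, value 51+44=95
- C+F: duration 8+5=13, value 51+23=74
- B+E: duration 8+3=11, value 28+44=72
- E+F: duration 3+5=8, value 44+23=67
- A+E: duration 9+3=12, value 16+44=60
Best: 95 pts.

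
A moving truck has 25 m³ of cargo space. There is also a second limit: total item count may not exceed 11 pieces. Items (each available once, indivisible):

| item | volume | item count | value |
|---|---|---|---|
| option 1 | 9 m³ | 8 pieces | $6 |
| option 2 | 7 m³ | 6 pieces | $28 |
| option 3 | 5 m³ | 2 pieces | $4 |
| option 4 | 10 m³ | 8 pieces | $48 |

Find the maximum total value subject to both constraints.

Feasible sets respecting both limits:
- option 3+option 4: volume 15, item count 10, value 52
- option 4: volume 10, item count 8, value 48
- option 2+option 3: volume 12, item count 8, value 32
- option 2: volume 7, item count 6, value 28
Best: $52.

$52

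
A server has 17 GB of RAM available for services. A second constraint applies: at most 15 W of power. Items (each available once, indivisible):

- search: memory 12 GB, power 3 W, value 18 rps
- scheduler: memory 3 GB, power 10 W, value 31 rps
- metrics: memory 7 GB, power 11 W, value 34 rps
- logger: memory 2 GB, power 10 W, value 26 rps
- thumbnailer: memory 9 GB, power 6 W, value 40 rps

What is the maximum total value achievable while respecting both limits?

Feasible sets respecting both limits:
- search+scheduler: memory 15, power 13, value 49
- search+logger: memory 14, power 13, value 44
- thumbnailer: memory 9, power 6, value 40
- metrics: memory 7, power 11, value 34
Best: 49 rps.

49 rps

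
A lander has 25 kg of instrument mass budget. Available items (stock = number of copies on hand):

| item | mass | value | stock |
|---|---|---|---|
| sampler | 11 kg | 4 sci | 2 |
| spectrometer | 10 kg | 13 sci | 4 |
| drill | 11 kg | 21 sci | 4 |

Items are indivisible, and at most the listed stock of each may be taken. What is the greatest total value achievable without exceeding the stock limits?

42 sci

Best selections within mass 25 and stock limits:
- 2×drill: mass 22, value 42
- 1×spectrometer + 1×drill: mass 21, value 34
- 2×spectrometer: mass 20, value 26
- 1×sampler + 1×drill: mass 22, value 25
Best: 42 sci.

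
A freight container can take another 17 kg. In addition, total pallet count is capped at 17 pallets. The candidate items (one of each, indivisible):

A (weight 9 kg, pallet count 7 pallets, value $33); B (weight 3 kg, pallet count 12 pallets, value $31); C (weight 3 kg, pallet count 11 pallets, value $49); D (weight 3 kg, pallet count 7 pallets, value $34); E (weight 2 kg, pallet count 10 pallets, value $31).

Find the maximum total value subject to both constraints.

$67

Feasible sets respecting both limits:
- A+D: weight 12, pallet count 14, value 67
- D+E: weight 5, pallet count 17, value 65
- A+E: weight 11, pallet count 17, value 64
- C: weight 3, pallet count 11, value 49
Best: $67.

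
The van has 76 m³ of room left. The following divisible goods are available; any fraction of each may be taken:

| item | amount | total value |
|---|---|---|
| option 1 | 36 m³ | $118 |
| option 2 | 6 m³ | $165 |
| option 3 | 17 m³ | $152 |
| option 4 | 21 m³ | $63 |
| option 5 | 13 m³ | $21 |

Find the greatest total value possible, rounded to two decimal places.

Take in order of value per unit:
- option 2 (165/6 per unit): all 6 → value 165, running total 165.00
- option 3 (152/17 per unit): all 17 → value 152, running total 317.00
- option 1 (118/36 per unit): all 36 → value 118, running total 435.00
- option 4 (63/21 per unit): 17 of 21 → value 17×63/21 = 51.0000, running total 486.00
Total 486.00.

486.00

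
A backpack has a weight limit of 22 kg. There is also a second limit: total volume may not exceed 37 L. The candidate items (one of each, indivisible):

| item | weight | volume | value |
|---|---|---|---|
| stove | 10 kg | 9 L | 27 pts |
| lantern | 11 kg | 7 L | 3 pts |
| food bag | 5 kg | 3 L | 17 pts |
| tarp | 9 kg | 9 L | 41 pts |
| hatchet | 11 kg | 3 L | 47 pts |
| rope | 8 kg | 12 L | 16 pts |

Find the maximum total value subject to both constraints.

Feasible sets respecting both limits:
- tarp+hatchet: weight 20, volume 12, value 88
- stove+hatchet: weight 21, volume 12, value 74
- food bag+tarp+rope: weight 22, volume 24, value 74
Best: 88 pts.

88 pts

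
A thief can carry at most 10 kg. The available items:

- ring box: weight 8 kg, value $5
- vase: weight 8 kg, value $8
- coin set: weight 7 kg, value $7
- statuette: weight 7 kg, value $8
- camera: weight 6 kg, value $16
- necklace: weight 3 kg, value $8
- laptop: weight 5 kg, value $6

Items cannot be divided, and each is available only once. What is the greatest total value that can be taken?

Check high-value combinations within 10 kg:
- camera+necklace: weight 6+3=9, value 16+8=24
- camera: weight 6, value 16
- statuette+necklace: weight 7+3=10, value 8+8=16
- coin set+necklace: weight 7+3=10, value 7+8=15
Best: $24.

$24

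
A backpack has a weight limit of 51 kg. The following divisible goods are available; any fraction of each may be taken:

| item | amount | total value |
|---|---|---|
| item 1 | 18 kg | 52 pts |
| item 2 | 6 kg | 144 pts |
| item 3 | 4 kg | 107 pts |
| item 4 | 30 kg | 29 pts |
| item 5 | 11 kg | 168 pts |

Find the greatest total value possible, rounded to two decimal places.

Take in order of value per unit:
- item 3 (107/4 per unit): all 4 → value 107, running total 107.00
- item 2 (144/6 per unit): all 6 → value 144, running total 251.00
- item 5 (168/11 per unit): all 11 → value 168, running total 419.00
- item 1 (52/18 per unit): all 18 → value 52, running total 471.00
- item 4 (29/30 per unit): 12 of 30 → value 12×29/30 = 11.6000, running total 482.60
Total 482.60.

482.60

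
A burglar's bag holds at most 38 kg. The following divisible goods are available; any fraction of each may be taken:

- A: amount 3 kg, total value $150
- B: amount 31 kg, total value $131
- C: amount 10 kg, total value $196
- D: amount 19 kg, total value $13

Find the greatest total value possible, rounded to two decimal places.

451.65

Take in order of value per unit:
- A (150/3 per unit): all 3 → value 150, running total 150.00
- C (196/10 per unit): all 10 → value 196, running total 346.00
- B (131/31 per unit): 25 of 31 → value 25×131/31 = 105.6452, running total 451.65
Total 451.65.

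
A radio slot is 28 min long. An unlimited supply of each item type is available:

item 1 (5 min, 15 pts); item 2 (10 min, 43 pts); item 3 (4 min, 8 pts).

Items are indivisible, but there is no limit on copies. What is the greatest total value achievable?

Best value-per-unit is item 2 at 43/10; filling with it alone gives 2×43 = 86.
Optimal mix: 2×item 2 + 2×item 3 → duration 28, value 102.

102 pts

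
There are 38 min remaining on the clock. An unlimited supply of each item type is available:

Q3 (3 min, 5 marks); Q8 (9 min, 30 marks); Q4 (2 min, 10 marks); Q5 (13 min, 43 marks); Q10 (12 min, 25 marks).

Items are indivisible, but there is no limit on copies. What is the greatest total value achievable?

190 marks

Best value-per-unit is Q4 at 10/2, and filling with it alone uses time 19×2=38. No mix of the others beats 19×10 = 190.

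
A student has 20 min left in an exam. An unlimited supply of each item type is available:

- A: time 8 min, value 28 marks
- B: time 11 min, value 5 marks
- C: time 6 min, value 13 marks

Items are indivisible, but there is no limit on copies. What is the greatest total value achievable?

56 marks

Best value-per-unit is A at 28/8, and filling with it alone uses time 2×8=16. No mix of the others beats 2×28 = 56.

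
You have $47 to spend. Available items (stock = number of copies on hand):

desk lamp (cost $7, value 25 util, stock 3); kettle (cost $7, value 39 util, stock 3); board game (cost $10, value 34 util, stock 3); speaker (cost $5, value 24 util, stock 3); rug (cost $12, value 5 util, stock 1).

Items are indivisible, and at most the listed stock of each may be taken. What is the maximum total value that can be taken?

223 util

Top feasible selections:
- 3×kettle + 1×board game + 3×speaker: cost 46, value 223
- 3×desk lamp + 3×kettle + 1×speaker: cost 47, value 216
- 2×desk lamp + 3×kettle + 2×speaker: cost 45, value 215
Best: 223 util.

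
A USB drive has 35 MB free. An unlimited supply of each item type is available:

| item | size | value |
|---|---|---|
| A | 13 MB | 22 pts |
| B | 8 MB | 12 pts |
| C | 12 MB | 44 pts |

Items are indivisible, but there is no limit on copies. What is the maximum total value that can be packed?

Best value-per-unit is C at 44/12; filling with it alone gives 2×44 = 88.
Optimal mix: 1×B + 2×C → size 32, value 100.

100 pts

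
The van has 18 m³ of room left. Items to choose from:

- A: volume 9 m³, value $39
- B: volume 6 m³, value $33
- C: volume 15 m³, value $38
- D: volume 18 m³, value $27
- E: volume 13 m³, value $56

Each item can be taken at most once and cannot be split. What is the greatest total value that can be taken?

$72

Check high-value combinations within 18 m³:
- A+B: volume 9+6=15, value 39+33=72
- E: volume 13, value 56
- A: volume 9, value 39
- C: volume 15, value 38
- B: volume 6, value 33
Best: $72.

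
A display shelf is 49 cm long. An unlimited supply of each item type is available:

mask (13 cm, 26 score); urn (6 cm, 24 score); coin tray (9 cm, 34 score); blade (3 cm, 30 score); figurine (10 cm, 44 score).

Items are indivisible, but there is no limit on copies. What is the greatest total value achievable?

480 score

Best value-per-unit is blade at 30/3, and filling with it alone uses length 16×3=48. No mix of the others beats 16×30 = 480.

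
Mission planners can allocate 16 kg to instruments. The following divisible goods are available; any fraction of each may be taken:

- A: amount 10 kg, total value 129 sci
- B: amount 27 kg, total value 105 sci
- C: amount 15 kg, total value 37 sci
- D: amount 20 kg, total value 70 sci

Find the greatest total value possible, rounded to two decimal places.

152.33

Take in order of value per unit:
- A (129/10 per unit): all 10 → value 129, running total 129.00
- B (105/27 per unit): 6 of 27 → value 6×105/27 = 23.3333, running total 152.33
Total 152.33.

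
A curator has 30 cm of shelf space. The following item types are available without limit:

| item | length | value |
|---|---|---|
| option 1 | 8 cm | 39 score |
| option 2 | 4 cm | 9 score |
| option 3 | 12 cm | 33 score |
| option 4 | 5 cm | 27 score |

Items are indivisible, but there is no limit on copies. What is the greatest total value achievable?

162 score

Best value-per-unit is option 4 at 27/5, and filling with it alone uses length 6×5=30. No mix of the others beats 6×27 = 162.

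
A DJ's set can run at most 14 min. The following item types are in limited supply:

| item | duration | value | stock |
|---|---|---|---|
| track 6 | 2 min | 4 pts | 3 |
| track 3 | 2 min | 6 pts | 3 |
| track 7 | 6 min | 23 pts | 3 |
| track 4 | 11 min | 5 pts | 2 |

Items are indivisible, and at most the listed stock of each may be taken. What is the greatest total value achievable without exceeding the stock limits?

52 pts

Best selections within duration 14 and stock limits:
- 1×track 3 + 2×track 7: duration 14, value 52
- 1×track 6 + 2×track 7: duration 14, value 50
Best: 52 pts.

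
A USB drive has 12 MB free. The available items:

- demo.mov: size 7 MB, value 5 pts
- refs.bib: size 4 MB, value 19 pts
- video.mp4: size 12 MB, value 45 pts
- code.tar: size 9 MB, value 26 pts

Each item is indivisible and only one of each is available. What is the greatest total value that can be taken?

This is a 0/1 knapsack; check combinations near the capacity.
- video.mp4: size 12, value 45
- code.tar: size 9, value 26
- demo.mov+refs.bib: size 7+4=11, value 5+19=24
- refs.bib: size 4, value 19
Best: 45 pts.

45 pts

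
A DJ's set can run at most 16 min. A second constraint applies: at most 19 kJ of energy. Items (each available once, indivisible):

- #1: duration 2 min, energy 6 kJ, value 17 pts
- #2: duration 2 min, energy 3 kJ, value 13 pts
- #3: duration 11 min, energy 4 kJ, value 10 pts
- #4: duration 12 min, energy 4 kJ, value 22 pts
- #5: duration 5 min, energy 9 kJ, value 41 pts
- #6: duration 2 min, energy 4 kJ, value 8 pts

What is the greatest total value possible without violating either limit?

Feasible sets respecting both limits:
- #1+#2+#5: duration 9, energy 18, value 71
- #1+#5+#6: duration 9, energy 19, value 66
- #2+#5+#6: duration 9, energy 16, value 62
Best: 71 pts.

71 pts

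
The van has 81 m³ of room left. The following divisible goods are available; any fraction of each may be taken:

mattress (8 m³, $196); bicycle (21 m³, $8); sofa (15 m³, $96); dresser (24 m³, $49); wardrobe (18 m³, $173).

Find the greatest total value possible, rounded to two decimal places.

Take in order of value per unit:
- mattress (196/8 per unit): all 8 → value 196, running total 196.00
- wardrobe (173/18 per unit): all 18 → value 173, running total 369.00
- sofa (96/15 per unit): all 15 → value 96, running total 465.00
- dresser (49/24 per unit): all 24 → value 49, running total 514.00
- bicycle (8/21 per unit): 16 of 21 → value 16×8/21 = 6.0952, running total 520.10
Total 520.10.

520.10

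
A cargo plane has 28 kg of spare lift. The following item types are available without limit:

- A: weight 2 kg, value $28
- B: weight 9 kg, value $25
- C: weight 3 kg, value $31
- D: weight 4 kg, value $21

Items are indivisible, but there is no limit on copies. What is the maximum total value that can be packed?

Best value-per-unit is A at 28/2, and filling with it alone uses weight 14×2=28. No mix of the others beats 14×28 = 392.

$392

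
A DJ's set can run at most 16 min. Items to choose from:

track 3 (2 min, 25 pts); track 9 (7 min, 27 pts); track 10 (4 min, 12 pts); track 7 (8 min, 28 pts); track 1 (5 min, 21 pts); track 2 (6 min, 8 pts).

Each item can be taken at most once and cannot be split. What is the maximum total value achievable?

Check high-value combinations within 16 min:
- track 3+track 7+track 1: duration 2+8+5=15, value 25+28+21=74
- track 3+track 9+track 1: duration 2+7+5=14, value 25+27+21=73
- track 3+track 10+track 7: duration 2+4+8=14, value 25+12+28=65
- track 3+track 9+track 10: duration 2+7+4=13, value 25+27+12=64
- track 3+track 7+track 2: duration 2+8+6=16, value 25+28+8=61
Best: 74 pts.

74 pts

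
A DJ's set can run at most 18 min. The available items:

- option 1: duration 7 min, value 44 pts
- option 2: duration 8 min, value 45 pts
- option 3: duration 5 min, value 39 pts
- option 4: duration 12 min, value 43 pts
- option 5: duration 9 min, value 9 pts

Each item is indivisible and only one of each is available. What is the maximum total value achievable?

89 pts

Check high-value combinations within 18 min:
- option 1+option 2: duration 7+8=15, value 44+45=89
- option 2+option 3: duration 8+5=13, value 45+39=84
- option 1+option 3: duration 7+5=12, value 44+39=83
Best: 89 pts.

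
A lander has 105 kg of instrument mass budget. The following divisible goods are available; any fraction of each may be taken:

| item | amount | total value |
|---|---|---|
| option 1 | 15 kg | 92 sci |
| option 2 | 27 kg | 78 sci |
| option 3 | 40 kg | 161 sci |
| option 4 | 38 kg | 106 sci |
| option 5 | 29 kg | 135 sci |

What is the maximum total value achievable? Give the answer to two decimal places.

448.67

Take in order of value per unit:
- option 1 (92/15 per unit): all 15 → value 92, running total 92.00
- option 5 (135/29 per unit): all 29 → value 135, running total 227.00
- option 3 (161/40 per unit): all 40 → value 161, running total 388.00
- option 2 (78/27 per unit): 21 of 27 → value 21×78/27 = 60.6667, running total 448.67
Total 448.67.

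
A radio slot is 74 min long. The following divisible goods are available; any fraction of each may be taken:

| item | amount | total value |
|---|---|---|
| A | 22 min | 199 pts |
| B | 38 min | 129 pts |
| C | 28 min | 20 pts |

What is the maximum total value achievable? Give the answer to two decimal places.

338.00

Take in order of value per unit:
- A (199/22 per unit): all 22 → value 199, running total 199.00
- B (129/38 per unit): all 38 → value 129, running total 328.00
- C (20/28 per unit): 14 of 28 → value 14×20/28 = 10.0000, running total 338.00
Total 338.00.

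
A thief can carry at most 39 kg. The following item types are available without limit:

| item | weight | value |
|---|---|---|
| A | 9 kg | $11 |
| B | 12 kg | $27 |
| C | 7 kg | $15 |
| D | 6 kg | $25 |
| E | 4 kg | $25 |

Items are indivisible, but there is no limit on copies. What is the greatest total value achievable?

$225

Best value-per-unit is E at 25/4; filling with it alone gives 9×25 = 225.
Optimal mix: 1×D + 8×E → weight 38, value 225.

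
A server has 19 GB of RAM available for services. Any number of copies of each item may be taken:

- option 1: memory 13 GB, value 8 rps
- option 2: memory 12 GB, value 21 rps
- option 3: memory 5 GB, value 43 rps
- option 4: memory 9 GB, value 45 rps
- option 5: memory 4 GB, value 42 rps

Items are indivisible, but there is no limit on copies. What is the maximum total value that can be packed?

Best value-per-unit is option 5 at 42/4; filling with it alone gives 4×42 = 168.
Optimal mix: 3×option 3 + 1×option 5 → memory 19, value 171.

171 rps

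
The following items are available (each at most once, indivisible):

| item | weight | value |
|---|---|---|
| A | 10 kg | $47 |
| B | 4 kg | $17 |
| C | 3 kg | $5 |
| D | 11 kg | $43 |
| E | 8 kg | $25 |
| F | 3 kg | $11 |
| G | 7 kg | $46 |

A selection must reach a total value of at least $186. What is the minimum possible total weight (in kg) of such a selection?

Subsets with value ≥ 186, sorted by total weight:
- A+B+D+E+F+G: weight 43, value 189
- A+B+C+D+E+F+G: weight 46, value 194
Minimum weight: 43 kg.

43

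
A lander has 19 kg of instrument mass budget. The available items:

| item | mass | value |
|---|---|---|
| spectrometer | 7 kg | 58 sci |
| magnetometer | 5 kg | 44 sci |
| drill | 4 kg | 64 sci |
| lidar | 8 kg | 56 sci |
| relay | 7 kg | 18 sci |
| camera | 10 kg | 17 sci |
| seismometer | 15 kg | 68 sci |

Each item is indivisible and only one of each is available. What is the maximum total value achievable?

Check high-value combinations within 19 kg:
- spectrometer+drill+lidar: mass 7+4+8=19, value 58+64+56=178
- spectrometer+magnetometer+drill: mass 7+5+4=16, value 58+44+64=166
- magnetometer+drill+lidar: mass 5+4+8=17, value 44+64+56=164
- spectrometer+drill+relay: mass 7+4+7=18, value 58+64+18=140
Best: 178 sci.

178 sci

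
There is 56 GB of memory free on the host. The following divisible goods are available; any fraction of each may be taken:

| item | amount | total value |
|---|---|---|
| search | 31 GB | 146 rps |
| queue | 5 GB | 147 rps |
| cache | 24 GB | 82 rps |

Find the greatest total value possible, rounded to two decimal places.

361.33

Take in order of value per unit:
- queue (147/5 per unit): all 5 → value 147, running total 147.00
- search (146/31 per unit): all 31 → value 146, running total 293.00
- cache (82/24 per unit): 20 of 24 → value 20×82/24 = 68.3333, running total 361.33
Total 361.33.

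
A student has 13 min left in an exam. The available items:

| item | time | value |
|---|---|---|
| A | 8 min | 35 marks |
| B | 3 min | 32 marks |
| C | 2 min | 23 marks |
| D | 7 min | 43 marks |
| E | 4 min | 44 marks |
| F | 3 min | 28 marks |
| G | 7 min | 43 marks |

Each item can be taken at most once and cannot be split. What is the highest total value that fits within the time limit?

127 marks

Check high-value combinations within 13 min:
- B+C+E+F: time 3+2+4+3=12, value 32+23+44+28=127
- C+D+E: time 2+7+4=13, value 23+43+44=110
- C+E+G: time 2+4+7=13, value 23+44+43=110
- B+E+F: time 3+4+3=10, value 32+44+28=104
- B+D+F: time 3+7+3=13, value 32+43+28=103
Best: 127 marks.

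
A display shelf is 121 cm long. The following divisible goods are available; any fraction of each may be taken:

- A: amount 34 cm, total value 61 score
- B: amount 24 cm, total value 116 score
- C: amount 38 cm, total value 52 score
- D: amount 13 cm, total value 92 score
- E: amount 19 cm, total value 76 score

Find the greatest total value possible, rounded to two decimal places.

387.42

Take in order of value per unit:
- D (92/13 per unit): all 13 → value 92, running total 92.00
- B (116/24 per unit): all 24 → value 116, running total 208.00
- E (76/19 per unit): all 19 → value 76, running total 284.00
- A (61/34 per unit): all 34 → value 61, running total 345.00
- C (52/38 per unit): 31 of 38 → value 31×52/38 = 42.4211, running total 387.42
Total 387.42.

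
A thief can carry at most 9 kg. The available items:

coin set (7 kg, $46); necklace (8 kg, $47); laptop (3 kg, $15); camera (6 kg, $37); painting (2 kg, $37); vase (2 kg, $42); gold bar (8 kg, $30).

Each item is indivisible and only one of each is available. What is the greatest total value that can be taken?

$94

Check high-value combinations within 9 kg:
- laptop+painting+vase: weight 3+2+2=7, value 15+37+42=94
- coin set+vase: weight 7+2=9, value 46+42=88
- coin set+painting: weight 7+2=9, value 46+37=83
- painting+vase: weight 2+2=4, value 37+42=79
Best: $94.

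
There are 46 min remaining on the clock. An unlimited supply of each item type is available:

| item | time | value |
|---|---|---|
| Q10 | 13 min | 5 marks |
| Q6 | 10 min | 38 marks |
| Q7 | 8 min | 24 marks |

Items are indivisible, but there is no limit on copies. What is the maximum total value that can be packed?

Best value-per-unit is Q6 at 38/10; filling with it alone gives 4×38 = 152.
Optimal mix: 3×Q6 + 2×Q7 → time 46, value 162.

162 marks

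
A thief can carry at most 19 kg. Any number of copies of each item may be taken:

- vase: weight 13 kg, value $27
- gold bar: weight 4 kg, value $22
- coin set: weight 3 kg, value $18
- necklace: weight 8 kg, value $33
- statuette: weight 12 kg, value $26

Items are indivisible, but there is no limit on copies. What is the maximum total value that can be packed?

$112

Best value-per-unit is coin set at 18/3; filling with it alone gives 6×18 = 108.
Optimal mix: 1×gold bar + 5×coin set → weight 19, value 112.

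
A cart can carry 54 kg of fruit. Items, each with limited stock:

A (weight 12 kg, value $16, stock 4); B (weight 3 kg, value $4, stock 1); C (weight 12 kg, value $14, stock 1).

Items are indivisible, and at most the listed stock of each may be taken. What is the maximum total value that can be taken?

$68

Best selections within weight 54 and stock limits:
- 4×A + 1×B: weight 51, value 68
- 3×A + 1×B + 1×C: weight 51, value 66
Best: $68.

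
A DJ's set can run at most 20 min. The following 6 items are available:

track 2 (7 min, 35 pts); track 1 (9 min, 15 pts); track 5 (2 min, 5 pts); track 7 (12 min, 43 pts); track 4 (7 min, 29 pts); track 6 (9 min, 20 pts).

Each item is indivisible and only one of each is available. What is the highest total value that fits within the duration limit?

78 pts

Check high-value combinations within 20 min:
- track 2+track 7: duration 7+12=19, value 35+43=78
- track 7+track 4: duration 12+7=19, value 43+29=72
- track 2+track 5+track 4: duration 7+2+7=16, value 35+5+29=69
Best: 78 pts.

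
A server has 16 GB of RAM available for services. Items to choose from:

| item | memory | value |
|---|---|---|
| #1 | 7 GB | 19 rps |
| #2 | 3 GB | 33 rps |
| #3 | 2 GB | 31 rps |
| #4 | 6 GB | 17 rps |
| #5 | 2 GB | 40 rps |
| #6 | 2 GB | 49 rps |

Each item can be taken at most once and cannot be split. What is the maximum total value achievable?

172 rps

Check high-value combinations within 16 GB:
- #1+#2+#3+#5+#6: memory 7+3+2+2+2=16, value 19+33+31+40+49=172
- #2+#3+#4+#5+#6: memory 3+2+6+2+2=15, value 33+31+17+40+49=170
- #2+#3+#5+#6: memory 3+2+2+2=9, value 33+31+40+49=153
- #1+#2+#5+#6: memory 7+3+2+2=14, value 19+33+40+49=141
- #1+#3+#5+#6: memory 7+2+2+2=13, value 19+31+40+49=139
Best: 172 rps.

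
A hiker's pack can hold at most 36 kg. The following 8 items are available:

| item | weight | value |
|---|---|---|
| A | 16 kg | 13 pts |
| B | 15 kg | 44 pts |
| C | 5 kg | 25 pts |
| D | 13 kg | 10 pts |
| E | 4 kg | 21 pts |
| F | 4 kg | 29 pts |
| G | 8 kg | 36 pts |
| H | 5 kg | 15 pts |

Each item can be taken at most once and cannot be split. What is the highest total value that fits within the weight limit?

This is a 0/1 knapsack; check combinations near the capacity.
- B+C+E+F+G: weight 15+5+4+4+8=36, value 44+25+21+29+36=155
- B+E+F+G+H: weight 15+4+4+8+5=36, value 44+21+29+36+15=145
- B+C+F+G: weight 15+5+4+8=32, value 44+25+29+36=134
Best: 155 pts.

155 pts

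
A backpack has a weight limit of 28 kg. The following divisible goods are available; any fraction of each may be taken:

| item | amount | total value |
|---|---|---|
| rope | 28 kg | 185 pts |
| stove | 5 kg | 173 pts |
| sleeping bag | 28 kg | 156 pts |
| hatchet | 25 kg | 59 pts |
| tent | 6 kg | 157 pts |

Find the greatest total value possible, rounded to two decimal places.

442.32

Take in order of value per unit:
- stove (173/5 per unit): all 5 → value 173, running total 173.00
- tent (157/6 per unit): all 6 → value 157, running total 330.00
- rope (185/28 per unit): 17 of 28 → value 17×185/28 = 112.3214, running total 442.32
Total 442.32.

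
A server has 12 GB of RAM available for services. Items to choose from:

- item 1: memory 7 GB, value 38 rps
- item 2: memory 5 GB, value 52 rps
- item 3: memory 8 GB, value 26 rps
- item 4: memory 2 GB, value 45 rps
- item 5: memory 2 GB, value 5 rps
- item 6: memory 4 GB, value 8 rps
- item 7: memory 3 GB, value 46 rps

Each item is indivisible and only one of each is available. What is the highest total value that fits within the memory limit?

Check high-value combinations within 12 GB:
- item 2+item 4+item 5+item 7: memory 5+2+2+3=12, value 52+45+5+46=148
- item 2+item 4+item 7: memory 5+2+3=10, value 52+45+46=143
- item 1+item 4+item 7: memory 7+2+3=12, value 38+45+46=129
- item 2+item 6+item 7: memory 5+4+3=12, value 52+8+46=106
Best: 148 rps.

148 rps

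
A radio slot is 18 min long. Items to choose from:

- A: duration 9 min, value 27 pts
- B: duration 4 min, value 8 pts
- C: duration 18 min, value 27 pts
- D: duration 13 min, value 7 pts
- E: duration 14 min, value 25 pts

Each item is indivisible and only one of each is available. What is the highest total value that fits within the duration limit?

35 pts

Check high-value combinations within 18 min:
- A+B: duration 9+4=13, value 27+8=35
- B+E: duration 4+14=18, value 8+25=33
- A: duration 9, value 27
- C: duration 18, value 27
Best: 35 pts.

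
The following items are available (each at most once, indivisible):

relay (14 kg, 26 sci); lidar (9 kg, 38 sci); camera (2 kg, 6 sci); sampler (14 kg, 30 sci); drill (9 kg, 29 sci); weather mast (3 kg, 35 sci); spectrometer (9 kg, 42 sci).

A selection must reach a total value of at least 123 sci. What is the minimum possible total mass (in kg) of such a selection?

30

Subsets with value ≥ 123, sorted by total mass:
- lidar+drill+weather mast+spectrometer: mass 30, value 144
- lidar+camera+drill+weather mast+spectrometer: mass 32, value 150
Minimum mass: 30 kg.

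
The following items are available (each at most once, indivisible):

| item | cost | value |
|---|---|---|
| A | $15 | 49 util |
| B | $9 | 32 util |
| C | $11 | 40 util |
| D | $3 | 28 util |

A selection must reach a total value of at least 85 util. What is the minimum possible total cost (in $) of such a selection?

23

Subsets with value ≥ 85, sorted by total cost:
- B+C+D: cost 23, value 100
- A+C: cost 26, value 89
- A+B+D: cost 27, value 109
- A+C+D: cost 29, value 117
Minimum cost: 23 $.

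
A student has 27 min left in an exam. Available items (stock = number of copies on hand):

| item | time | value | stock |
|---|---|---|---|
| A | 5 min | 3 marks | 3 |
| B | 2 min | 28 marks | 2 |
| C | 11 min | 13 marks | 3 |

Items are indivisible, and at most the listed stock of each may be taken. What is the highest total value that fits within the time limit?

82 marks

Top feasible selections:
- 2×B + 2×C: time 26, value 82
- 2×A + 2×B + 1×C: time 25, value 75
Best: 82 marks.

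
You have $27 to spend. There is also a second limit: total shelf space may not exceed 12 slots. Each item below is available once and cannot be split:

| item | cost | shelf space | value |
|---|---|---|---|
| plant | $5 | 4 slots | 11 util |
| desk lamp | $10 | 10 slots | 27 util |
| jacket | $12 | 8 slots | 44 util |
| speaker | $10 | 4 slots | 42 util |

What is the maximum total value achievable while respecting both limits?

Feasible sets respecting both limits:
- jacket+speaker: cost 22, shelf space 12, value 86
- plant+jacket: cost 17, shelf space 12, value 55
- plant+speaker: cost 15, shelf space 8, value 53
- jacket: cost 12, shelf space 8, value 44
Best: 86 util.

86 util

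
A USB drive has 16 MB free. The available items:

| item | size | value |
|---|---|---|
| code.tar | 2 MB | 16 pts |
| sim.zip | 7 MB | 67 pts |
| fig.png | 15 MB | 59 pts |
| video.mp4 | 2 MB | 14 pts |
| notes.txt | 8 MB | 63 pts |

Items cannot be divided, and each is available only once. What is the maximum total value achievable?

Check high-value combinations within 16 MB:
- sim.zip+notes.txt: size 7+8=15, value 67+63=130
- code.tar+sim.zip+video.mp4: size 2+7+2=11, value 16+67+14=97
- code.tar+video.mp4+notes.txt: size 2+2+8=12, value 16+14+63=93
Best: 130 pts.

130 pts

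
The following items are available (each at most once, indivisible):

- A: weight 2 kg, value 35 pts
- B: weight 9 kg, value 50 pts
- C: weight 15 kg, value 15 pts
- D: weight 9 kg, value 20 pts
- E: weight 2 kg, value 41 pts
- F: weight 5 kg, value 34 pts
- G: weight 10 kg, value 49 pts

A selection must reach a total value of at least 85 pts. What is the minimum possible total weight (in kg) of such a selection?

Subsets with value ≥ 85, sorted by total weight:
- A+E+F: weight 9, value 110
- B+E: weight 11, value 91
- A+B: weight 11, value 85
Minimum weight: 9 kg.

9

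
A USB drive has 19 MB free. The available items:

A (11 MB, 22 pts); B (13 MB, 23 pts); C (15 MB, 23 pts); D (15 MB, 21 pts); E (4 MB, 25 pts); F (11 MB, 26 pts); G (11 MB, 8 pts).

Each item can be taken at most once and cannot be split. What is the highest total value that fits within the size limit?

Check high-value combinations within 19 MB:
- E+F: size 4+11=15, value 25+26=51
- B+E: size 13+4=17, value 23+25=48
- C+E: size 15+4=19, value 23+25=48
- A+E: size 11+4=15, value 22+25=47
Best: 51 pts.

51 pts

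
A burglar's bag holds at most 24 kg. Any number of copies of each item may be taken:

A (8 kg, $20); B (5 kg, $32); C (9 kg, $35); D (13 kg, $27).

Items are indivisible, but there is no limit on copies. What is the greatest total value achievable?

Best value-per-unit is B at 32/5; filling with it alone gives 4×32 = 128.
Optimal mix: 3×B + 1×C → weight 24, value 131.

$131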